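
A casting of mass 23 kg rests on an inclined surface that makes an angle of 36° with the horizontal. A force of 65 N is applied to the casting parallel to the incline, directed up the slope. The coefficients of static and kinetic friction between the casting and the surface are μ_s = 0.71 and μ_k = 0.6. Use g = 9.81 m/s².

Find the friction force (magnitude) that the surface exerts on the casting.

f ≈ 67.6 N (up the incline)

Perpendicular to the surface, N = m g cos θ = 23·9.81·cos 36° = 182.5 N.
Parallel to the incline, ΣF = 0 gives f = m g sin θ − P = 132.6 − 65 = 67.62 N (up-slope positive).
The static-friction ceiling is μ_s N = 0.71 × 182.5 = 129.6 N.
Since |67.62| ≤ 129.6 N, static friction is sufficient; f equals the required value, not μ_s N.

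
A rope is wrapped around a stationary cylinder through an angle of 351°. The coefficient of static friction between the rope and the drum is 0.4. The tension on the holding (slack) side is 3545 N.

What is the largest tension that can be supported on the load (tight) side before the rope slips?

At impending slip the capstan equation gives T₂/T₁ = e^{μβ} with β in radians.
β = 351° × π/180 = 6.126 rad.
e^{μβ} = e^{0.4×6.126} = 11.59.
T₂ = T₁ · e^{μβ} = 3545 × 11.59 = 41100 N.

T_max ≈ 41100 N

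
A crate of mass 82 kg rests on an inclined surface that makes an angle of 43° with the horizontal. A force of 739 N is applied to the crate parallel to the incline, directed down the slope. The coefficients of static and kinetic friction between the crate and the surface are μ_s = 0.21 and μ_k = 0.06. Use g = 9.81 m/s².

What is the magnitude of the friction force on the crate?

The normal reaction is N = m g cos θ = 588.3 N.
For equilibrium along the incline the friction force must supply f = m g sin θ + P = 548.6 + 739 = 1288 N (positive meaning up-slope).
Maximum static friction available: μ_s N = 0.21 × 588.3 = 123.5 N.
|1288| exceeds 123.5 N, so the crate slips down-slope; friction is kinetic, f = μ_k N = 0.06×588.3 = 35.3 N.

f ≈ 35.3 N (up the incline)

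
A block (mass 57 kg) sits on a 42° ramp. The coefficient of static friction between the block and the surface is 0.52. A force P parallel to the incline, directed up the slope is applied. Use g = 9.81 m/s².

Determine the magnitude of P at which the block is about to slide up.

At impending motion up the slope, friction acts down-slope at its limit: f = μ_s N.
P is parallel to the surface, so N = m g cos θ = 416 N.
Along the incline: P = m g sin θ + μ_s N = 374 + 0.52×416 = 590 N.

P ≈ 590 N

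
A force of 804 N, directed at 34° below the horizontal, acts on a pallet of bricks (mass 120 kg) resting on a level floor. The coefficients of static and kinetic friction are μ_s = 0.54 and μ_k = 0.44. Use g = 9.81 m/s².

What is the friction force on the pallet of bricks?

N = m g + P sin α = 1177 + 804×sin 34° = 1627 N.
For equilibrium, f = P cos α = 804×cos 34° = 666.5 N.
μ_s N = 0.54 × 1627 = 878.5 N.
666.5 ≤ 878.5 N → static; friction equals the required 667 N.

f ≈ 667 N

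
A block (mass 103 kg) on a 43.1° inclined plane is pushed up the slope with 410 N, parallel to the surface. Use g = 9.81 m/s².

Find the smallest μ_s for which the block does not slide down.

μ_s,min ≈ 0.38

N = m g cos θ = 737.8 N.
Friction must make up the shortfall along the incline: f = m g sin θ − P = 690.4 − 410 = 280.4 N.
At the threshold f = μ_s N, so μ_s,min = 280.4/737.8 = 0.38.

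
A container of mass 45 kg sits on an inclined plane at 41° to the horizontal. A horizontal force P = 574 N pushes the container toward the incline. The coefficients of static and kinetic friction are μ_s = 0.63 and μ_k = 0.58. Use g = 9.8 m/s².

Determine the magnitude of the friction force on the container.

f ≈ 144 N (down the incline)

Resolve perpendicular to the incline: N = m g cos θ + P sin θ = 45×9.8×cos 41° + 574×sin 41° = 709.4 N.
Along the incline, the net driving force (taking up-slope positive) is P cos θ − m g sin θ = 433.2 − 289.3 = 143.9 N, so equilibrium requires friction f = -143.9 N (down-slope).
Maximum static friction: μ_s N = 0.63 × 709.4 = 446.9 N.
Since 143.9 N is within the 446.9 N limit, the container stays put and friction is exactly 144 N.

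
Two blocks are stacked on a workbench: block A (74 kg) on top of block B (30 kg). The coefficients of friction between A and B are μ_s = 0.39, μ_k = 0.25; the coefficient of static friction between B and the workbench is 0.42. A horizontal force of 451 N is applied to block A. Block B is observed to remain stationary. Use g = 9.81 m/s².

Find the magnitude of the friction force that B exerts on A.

f ≈ 181 N

Between the blocks, N₁ = m_A g = 725.9 N.
So the A–B interface can sustain at most μ_s N₁ = 283.1 N of static friction.
Since P = 451 N > 283.1 N, A slides on B; the A–B friction is kinetic: f₁ = μ_k N₁ = 0.25×725.9 = 181 N.
B experiences an equal 181 N forward from A (third law). B is in equilibrium, so the floor supplies f₂ = 181 N of static friction (limit μ_s(m_A+m_B)g = 428.5 N, not exceeded).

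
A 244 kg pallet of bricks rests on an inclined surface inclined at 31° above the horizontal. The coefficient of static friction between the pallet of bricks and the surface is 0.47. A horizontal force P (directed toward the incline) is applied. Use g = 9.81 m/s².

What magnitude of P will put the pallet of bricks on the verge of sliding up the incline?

P ≈ 3570 N

At impending motion up the slope, friction acts down-slope at its limit: f = μ_s N.
Perpendicular to the incline: N = m g cos θ + P sin θ.
Along the incline: P cos θ = m g sin θ + μ_s N = m g sin θ + μ_s (m g cos θ + P sin θ).
Solving, P (cos θ − μ_s sin θ) = m g (sin θ + μ_s cos θ), so P = 244×9.81×(sin 31° + 0.47 cos 31°)/(cos 31° − 0.47 sin 31°) = 2390×0.9179/0.6151 = 3570 N.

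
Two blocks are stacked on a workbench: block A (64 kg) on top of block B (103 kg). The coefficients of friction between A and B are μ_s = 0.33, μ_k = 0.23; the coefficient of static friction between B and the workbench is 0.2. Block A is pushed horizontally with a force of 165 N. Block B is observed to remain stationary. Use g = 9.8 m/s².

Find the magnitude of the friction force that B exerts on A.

f ≈ 165 N

Between the blocks, N₁ = m_A g = 627.2 N.
So the A–B interface can sustain at most μ_s N₁ = 207 N of static friction.
Since P = 165 N ≤ 207 N, A does not slip on B; friction on A equals P = 165 N.
By Newton's third law B feels 165 N forward from A. With B stationary, the floor's static friction on B balances it: f₂ = 165 N (well within μ_s(m_A+m_B)g = 327.3 N).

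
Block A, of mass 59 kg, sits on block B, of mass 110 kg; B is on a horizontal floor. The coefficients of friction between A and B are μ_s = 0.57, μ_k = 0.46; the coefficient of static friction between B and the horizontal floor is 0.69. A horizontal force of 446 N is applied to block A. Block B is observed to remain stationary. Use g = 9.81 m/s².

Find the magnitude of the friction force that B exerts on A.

f ≈ 266 N

Normal force at the A–B interface: N₁ = m_A g = 578.8 N.
Maximum static friction on A from B: μ_s N₁ = 0.57×578.8 = 329.9 N.
Since P = 446 N > 329.9 N, A slides on B; the A–B friction is kinetic: f₁ = μ_k N₁ = 0.46×578.8 = 266 N.
B experiences an equal 266 N forward from A (third law). B is in equilibrium, so the floor supplies f₂ = 266 N of static friction (limit μ_s(m_A+m_B)g = 1144 N, not exceeded).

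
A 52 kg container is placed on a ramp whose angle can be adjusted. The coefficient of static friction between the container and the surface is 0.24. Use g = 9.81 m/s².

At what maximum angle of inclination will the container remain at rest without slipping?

θ_max ≈ 13.5°

At the slip threshold, m g sin θ = μ_s · m g cos θ, so tan θ = μ_s.
θ_max = arctan(0.24) = 13.5°.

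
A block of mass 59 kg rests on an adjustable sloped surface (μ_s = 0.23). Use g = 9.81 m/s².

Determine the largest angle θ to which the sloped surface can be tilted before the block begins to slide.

At the slip threshold, m g sin θ = μ_s · m g cos θ, so tan θ = μ_s.
θ_max = arctan(0.23) = 13°.

θ_max ≈ 13°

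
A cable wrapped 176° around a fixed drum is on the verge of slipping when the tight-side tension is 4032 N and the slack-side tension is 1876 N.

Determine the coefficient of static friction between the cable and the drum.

μ ≈ 0.249

T₂/T₁ = e^{μβ} → μ = ln(T₂/T₁)/β.
β = 176° = 3.072 rad.
μ = ln(4032/1876)/3.072 = ln(2.149)/3.072 = 0.249.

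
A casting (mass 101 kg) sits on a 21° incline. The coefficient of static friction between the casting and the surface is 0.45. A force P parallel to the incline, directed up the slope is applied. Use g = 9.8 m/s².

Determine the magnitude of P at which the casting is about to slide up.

P ≈ 771 N

At impending motion up the slope, friction acts down-slope at its limit: f = μ_s N.
P is parallel to the surface, so N = m g cos θ = 924 N.
Along the incline: P = m g sin θ + μ_s N = 355 + 0.45×924 = 771 N.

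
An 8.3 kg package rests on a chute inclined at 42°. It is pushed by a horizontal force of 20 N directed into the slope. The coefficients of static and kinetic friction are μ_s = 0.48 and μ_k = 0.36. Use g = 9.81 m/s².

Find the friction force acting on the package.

Normal direction: N = m g cos θ + P sin θ = 73.89 N.
Parallel to the incline: P cos θ − m g sin θ = 14.86 − 54.48 = -39.62 N; the friction needed to balance this is 39.62 N acting up the slope.
The limit of static friction is μ_s N = 35.47 N.
|f_req| = 39.62 > 35.47 N → the package slides down the incline; f = μ_k N = 0.36 × 73.89 = 26.6 N.

f ≈ 26.6 N (up the incline)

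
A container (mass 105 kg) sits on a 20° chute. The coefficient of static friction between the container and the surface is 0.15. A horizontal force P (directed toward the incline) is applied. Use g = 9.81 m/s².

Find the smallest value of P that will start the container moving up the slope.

P ≈ 560 N

At impending motion up the slope, friction acts down-slope at its limit: f = μ_s N.
Perpendicular to the incline: N = m g cos θ + P sin θ.
Along the incline: P cos θ = m g sin θ + μ_s N = m g sin θ + μ_s (m g cos θ + P sin θ).
Solving, P (cos θ − μ_s sin θ) = m g (sin θ + μ_s cos θ), so P = 105×9.81×(sin 20° + 0.15 cos 20°)/(cos 20° − 0.15 sin 20°) = 1030×0.483/0.8884 = 560 N.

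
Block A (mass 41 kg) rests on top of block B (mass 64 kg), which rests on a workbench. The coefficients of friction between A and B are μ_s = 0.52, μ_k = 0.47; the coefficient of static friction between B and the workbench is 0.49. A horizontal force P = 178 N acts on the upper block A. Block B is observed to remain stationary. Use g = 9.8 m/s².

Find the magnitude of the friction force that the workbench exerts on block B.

Normal force at the A–B interface: N₁ = m_A g = 401.8 N.
So the A–B interface can sustain at most μ_s N₁ = 208.9 N of static friction.
Since P = 178 N ≤ 208.9 N, A does not slip on B; friction on A equals P = 178 N.
B experiences an equal 178 N forward from A (third law). B is in equilibrium, so the floor supplies f₂ = 178 N of static friction (limit μ_s(m_A+m_B)g = 504.2 N, not exceeded).

f ≈ 178 N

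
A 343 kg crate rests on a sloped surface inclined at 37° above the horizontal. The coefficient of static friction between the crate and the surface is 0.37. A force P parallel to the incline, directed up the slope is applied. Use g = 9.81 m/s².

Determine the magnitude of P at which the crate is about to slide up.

At impending motion up the slope, friction acts down-slope at its limit: f = μ_s N.
P is parallel to the surface, so N = m g cos θ = 2690 N.
Along the incline: P = m g sin θ + μ_s N = 2030 + 0.37×2690 = 3020 N.

P ≈ 3020 N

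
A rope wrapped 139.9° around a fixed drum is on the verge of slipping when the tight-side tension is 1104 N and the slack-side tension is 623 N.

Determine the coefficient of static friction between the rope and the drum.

μ ≈ 0.234

T₂/T₁ = e^{μβ} → μ = ln(T₂/T₁)/β.
β = 139.9° = 2.442 rad.
μ = ln(1104/623)/2.442 = ln(1.772)/2.442 = 0.234.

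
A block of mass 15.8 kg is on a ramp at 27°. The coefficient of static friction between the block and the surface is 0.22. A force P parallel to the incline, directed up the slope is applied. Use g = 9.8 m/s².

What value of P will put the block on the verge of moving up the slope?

At impending motion up the slope, friction acts down-slope at its limit: f = μ_s N.
P is parallel to the surface, so N = m g cos θ = 138 N.
Along the incline: P = m g sin θ + μ_s N = 70.3 + 0.22×138 = 101 N.

P ≈ 101 N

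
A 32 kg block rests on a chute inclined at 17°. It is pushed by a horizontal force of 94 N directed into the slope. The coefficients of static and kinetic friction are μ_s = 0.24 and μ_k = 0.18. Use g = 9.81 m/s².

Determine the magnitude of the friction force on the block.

Resolve perpendicular to the incline: N = m g cos θ + P sin θ = 32×9.81×cos 17° + 94×sin 17° = 327.7 N.
Along the incline, the net driving force (taking up-slope positive) is P cos θ − m g sin θ = 89.89 − 91.78 = -1.889 N, so equilibrium requires friction f = 1.889 N (up-slope).
Maximum static friction: μ_s N = 0.24 × 327.7 = 78.64 N.
Since 1.889 N is within the 78.64 N limit, the block stays put and friction is exactly 1.89 N.

f ≈ 1.89 N (up the incline)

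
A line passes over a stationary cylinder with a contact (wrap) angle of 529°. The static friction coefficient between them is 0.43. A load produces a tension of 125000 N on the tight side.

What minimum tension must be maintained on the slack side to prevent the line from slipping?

Capstan equation at impending slip: T_tight/T_slack = e^{μβ}.
β = 529° = 9.233 rad; e^{μβ} = e^{0.43×9.233} = 52.99.
T_slack = T_tight / e^{μβ} = 125000 / 52.99 = 2360 N.

T_min ≈ 2360 N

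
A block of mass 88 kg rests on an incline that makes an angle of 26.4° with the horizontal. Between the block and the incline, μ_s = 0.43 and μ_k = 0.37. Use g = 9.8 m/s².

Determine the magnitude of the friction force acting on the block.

f ≈ 286 N (up the incline)

Perpendicular to the surface, N = m g cos θ = 88·9.8·cos 26.4° = 772.5 N.
Along the slope the weight component is m g sin θ = 383.5 N; friction must supply exactly this, acting up-slope.
The static-friction ceiling is μ_s N = 0.43 × 772.5 = 332.2 N.
|383.5| exceeds 332.2 N, so the block slips down-slope; friction is kinetic, f = μ_k N = 0.37×772.5 = 286 N.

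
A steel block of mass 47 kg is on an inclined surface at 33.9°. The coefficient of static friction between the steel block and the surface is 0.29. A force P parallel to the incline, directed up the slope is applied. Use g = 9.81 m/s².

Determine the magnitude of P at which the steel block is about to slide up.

P ≈ 368 N

At impending motion up the slope, friction acts down-slope at its limit: f = μ_s N.
P is parallel to the surface, so N = m g cos θ = 383 N.
Along the incline: P = m g sin θ + μ_s N = 257 + 0.29×383 = 368 N.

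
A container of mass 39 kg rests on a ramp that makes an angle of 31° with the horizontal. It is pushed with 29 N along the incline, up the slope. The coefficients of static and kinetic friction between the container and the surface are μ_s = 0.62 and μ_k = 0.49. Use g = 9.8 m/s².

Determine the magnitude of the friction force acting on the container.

f ≈ 168 N (up the incline)

Normal force: N = m g cos θ = 39 × 9.8 × cos 31° = 327.6 N.
The friction needed for equilibrium is m g sin θ − P = 196.8 − 29 = 167.8 N, measured positive up-slope.
Static friction can supply at most μ_s N = 203.1 N.
Since |167.8| ≤ 203.1 N, no slip — friction simply equals what equilibrium demands.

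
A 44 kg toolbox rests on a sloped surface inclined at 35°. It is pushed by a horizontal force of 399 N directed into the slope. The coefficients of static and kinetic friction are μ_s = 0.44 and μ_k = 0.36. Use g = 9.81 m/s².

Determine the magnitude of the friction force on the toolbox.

f ≈ 79.3 N (down the incline)

Normal direction: N = m g cos θ + P sin θ = 582.4 N.
Along the incline, the net driving force (taking up-slope positive) is P cos θ − m g sin θ = 326.8 − 247.6 = 79.26 N, so equilibrium requires friction f = -79.26 N (down-slope).
The limit of static friction is μ_s N = 256.3 N.
Since 79.26 N is within the 256.3 N limit, the toolbox stays put and friction is exactly 79.3 N.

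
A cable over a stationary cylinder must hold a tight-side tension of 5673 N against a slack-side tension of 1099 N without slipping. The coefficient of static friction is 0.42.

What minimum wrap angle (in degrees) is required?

T₂/T₁ = e^{μβ} → β = ln(T₂/T₁)/μ.
β = ln(5673/1099)/0.42 = 1.641/0.42 = 3.908 rad.
In degrees: β = 3.908 × 180/π = 224°.

β_min ≈ 224°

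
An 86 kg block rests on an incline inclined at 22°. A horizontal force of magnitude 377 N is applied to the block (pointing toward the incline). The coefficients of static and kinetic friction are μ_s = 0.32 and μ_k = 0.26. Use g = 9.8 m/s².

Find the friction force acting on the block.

Resolve perpendicular to the incline: N = m g cos θ + P sin θ = 86×9.8×cos 22° + 377×sin 22° = 922.7 N.
Along the incline, the net driving force (taking up-slope positive) is P cos θ − m g sin θ = 349.5 − 315.7 = 33.83 N, so equilibrium requires friction f = -33.83 N (down-slope).
The limit of static friction is μ_s N = 295.3 N.
|f_req| = 33.83 ≤ 295.3 N → the block is in equilibrium; friction equals the required value.

f ≈ 33.8 N (down the incline)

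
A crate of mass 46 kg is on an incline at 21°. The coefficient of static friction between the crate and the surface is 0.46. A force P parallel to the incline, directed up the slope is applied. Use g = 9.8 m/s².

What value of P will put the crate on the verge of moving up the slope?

P ≈ 355 N

At impending motion up the slope, friction acts down-slope at its limit: f = μ_s N.
P is parallel to the surface, so N = m g cos θ = 421 N.
Along the incline: P = m g sin θ + μ_s N = 162 + 0.46×421 = 355 N.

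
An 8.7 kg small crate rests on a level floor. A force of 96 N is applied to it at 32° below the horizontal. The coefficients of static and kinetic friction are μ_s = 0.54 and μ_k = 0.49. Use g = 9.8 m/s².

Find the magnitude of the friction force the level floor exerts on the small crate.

Vertical equilibrium gives N = m g + P sin α = 136.1 N.
Horizontally, friction must balance P cos α = 81.41 N.
μ_s N = 0.54 × 136.1 = 73.51 N.
81.41 > 73.51 N → the small crate slides; f = μ_k N = 0.49×136.1 = 66.7 N.

f ≈ 66.7 N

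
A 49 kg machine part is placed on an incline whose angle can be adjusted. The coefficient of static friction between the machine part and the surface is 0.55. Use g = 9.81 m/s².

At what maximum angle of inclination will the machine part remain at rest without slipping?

At the slip threshold, m g sin θ = μ_s · m g cos θ, so tan θ = μ_s.
θ_max = arctan(0.55) = 28.8°.

θ_max ≈ 28.8°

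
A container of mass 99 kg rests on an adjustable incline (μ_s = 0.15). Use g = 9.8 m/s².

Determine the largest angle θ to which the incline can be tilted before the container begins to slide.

θ_max ≈ 8.53°

At the slip threshold, m g sin θ = μ_s · m g cos θ, so tan θ = μ_s.
θ_max = arctan(0.15) = 8.53°.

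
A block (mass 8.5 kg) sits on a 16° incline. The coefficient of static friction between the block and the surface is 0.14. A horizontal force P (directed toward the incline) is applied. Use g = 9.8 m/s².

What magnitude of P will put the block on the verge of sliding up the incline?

At impending motion up the slope, friction acts down-slope at its limit: f = μ_s N.
Perpendicular to the incline: N = m g cos θ + P sin θ.
Along the incline: P cos θ = m g sin θ + μ_s N = m g sin θ + μ_s (m g cos θ + P sin θ).
Solving, P (cos θ − μ_s sin θ) = m g (sin θ + μ_s cos θ), so P = 8.5×9.8×(sin 16° + 0.14 cos 16°)/(cos 16° − 0.14 sin 16°) = 83.3×0.4102/0.9227 = 37 N.

P ≈ 37 N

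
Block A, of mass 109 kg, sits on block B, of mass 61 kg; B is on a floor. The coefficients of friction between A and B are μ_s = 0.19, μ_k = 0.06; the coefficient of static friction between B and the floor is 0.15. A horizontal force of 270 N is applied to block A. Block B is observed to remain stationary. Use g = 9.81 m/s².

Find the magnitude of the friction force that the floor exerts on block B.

f ≈ 64.2 N

Normal force at the A–B interface: N₁ = m_A g = 1069 N.
Maximum static friction on A from B: μ_s N₁ = 0.19×1069 = 203.2 N.
Since P = 270 N > 203.2 N, A slides on B; the A–B friction is kinetic: f₁ = μ_k N₁ = 0.06×1069 = 64.2 N.
B experiences an equal 64.2 N forward from A (third law). B is in equilibrium, so the floor supplies f₂ = 64.2 N of static friction (limit μ_s(m_A+m_B)g = 250.2 N, not exceeded).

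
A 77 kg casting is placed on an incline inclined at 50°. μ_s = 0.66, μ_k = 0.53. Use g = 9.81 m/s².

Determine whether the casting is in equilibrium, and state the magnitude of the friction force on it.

N = m g cos θ = 486 N.
Down-slope weight component: m g sin θ = 579 N.
μ_s N = 320 N.
579 > 320 N, so it slides; kinetic friction f = μ_k N = 0.53×486 = 257 N.

f ≈ 257 N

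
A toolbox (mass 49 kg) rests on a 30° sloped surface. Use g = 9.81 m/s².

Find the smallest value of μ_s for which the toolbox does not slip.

μ_s,min ≈ 0.577

At the slip threshold m g sin θ = μ_s m g cos θ, so μ_s,min = tan θ.
μ_s,min = tan 30° = 0.577.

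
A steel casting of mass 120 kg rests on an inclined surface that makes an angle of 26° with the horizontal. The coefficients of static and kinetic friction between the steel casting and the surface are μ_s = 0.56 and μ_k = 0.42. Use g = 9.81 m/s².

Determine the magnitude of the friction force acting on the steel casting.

f ≈ 516 N (up the incline)

Perpendicular to the surface, N = m g cos θ = 120·9.81·cos 26° = 1058 N.
For equilibrium along the incline, friction must balance the weight component: f = m g sin θ = 516.1 N up the slope.
Maximum static friction available: μ_s N = 0.56 × 1058 = 592.5 N.
Since |516.1| ≤ 592.5 N, no slip — friction simply equals what equilibrium demands.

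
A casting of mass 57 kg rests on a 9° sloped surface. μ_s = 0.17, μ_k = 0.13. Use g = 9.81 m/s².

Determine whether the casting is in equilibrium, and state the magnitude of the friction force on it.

N = m g cos θ = 552 N.
Down-slope weight component: m g sin θ = 87.5 N.
μ_s N = 93.9 N.
87.5 ≤ 93.9 N, so it stays put; friction = 87.5 N.

f ≈ 87.5 N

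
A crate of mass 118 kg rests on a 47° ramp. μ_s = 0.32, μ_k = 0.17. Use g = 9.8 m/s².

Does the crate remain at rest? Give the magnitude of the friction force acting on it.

f ≈ 134 N

N = m g cos θ = 789 N.
Down-slope weight component: m g sin θ = 846 N.
μ_s N = 252 N.
846 > 252 N, so it slides; kinetic friction f = μ_k N = 0.17×789 = 134 N.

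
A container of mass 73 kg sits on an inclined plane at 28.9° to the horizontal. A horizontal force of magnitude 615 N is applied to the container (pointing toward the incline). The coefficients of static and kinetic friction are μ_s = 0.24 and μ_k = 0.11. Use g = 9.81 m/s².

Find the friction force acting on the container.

f ≈ 192 N (down the incline)

Resolve perpendicular to the incline: N = m g cos θ + P sin θ = 73×9.81×cos 28.9° + 615×sin 28.9° = 924.2 N.
Along the incline, the net driving force (taking up-slope positive) is P cos θ − m g sin θ = 538.4 − 346.1 = 192.3 N, so equilibrium requires friction f = -192.3 N (down-slope).
The limit of static friction is μ_s N = 221.8 N.
|f_req| = 192.3 ≤ 221.8 N → the container is in equilibrium; friction equals the required value.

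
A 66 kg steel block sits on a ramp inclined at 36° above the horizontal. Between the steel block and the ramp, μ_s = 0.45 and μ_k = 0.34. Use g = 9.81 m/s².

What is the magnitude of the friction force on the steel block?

The normal reaction is N = m g cos θ = 523.8 N.
For equilibrium along the incline, friction must balance the weight component: f = m g sin θ = 380.6 N up the slope.
Static friction can supply at most μ_s N = 235.7 N.
|380.6| exceeds 235.7 N, so the steel block slips down-slope; friction is kinetic, f = μ_k N = 0.34×523.8 = 178 N.

f ≈ 178 N (up the incline)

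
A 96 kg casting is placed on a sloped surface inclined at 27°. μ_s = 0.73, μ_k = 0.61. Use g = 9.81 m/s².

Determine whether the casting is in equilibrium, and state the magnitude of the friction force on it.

N = m g cos θ = 839 N.
Down-slope weight component: m g sin θ = 428 N.
μ_s N = 613 N.
428 ≤ 613 N, so it stays put; friction = 428 N.

f ≈ 428 N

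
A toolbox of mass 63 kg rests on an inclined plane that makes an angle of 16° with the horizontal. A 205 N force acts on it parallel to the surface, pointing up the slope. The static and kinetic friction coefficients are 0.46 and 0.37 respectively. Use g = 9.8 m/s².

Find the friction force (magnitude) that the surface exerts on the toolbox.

Normal force: N = m g cos θ = 63 × 9.8 × cos 16° = 593.5 N.
The friction needed for equilibrium is m g sin θ − P = 170.2 − 205 = -34.82 N, measured positive up-slope.
The static-friction ceiling is μ_s N = 0.46 × 593.5 = 273 N.
Since |-34.82| ≤ 273 N, static friction is sufficient; f equals the required value, not μ_s N.

f ≈ 34.8 N (down the incline)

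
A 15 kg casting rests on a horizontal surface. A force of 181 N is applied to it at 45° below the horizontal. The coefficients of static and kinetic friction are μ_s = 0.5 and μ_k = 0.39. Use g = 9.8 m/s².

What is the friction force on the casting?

The vertical component of P adds to the normal force: N = m g + P sin α = 147 + 128 = 275 N.
Horizontally, friction must balance P cos α = 128 N.
The static-friction limit is μ_s N = 137.5 N.
Since 128 N does not exceed the limit, the casting stays at rest and f = 128 N.

f ≈ 128 N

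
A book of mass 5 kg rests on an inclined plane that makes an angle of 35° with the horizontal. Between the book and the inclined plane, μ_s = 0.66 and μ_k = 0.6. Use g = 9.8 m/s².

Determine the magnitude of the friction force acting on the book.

The normal reaction is N = m g cos θ = 40.14 N.
Along the slope the weight component is m g sin θ = 28.11 N; friction must supply exactly this, acting up-slope.
Maximum static friction available: μ_s N = 0.66 × 40.14 = 26.49 N.
Since |28.11| > 26.49 N, static friction cannot hold it; the book slides down the incline and kinetic friction applies: f = μ_k N = 0.6 × 40.14 = 24.1 N.

f ≈ 24.1 N (up the incline)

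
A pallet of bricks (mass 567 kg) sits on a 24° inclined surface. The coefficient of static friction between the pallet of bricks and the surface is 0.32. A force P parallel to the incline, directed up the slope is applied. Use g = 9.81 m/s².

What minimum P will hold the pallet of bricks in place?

P_min ≈ 636 N

The pallet of bricks tends to slide down (tan θ > μ_s), so at the point of impending slip friction acts up-slope at its limit: f = μ_s N.
P is parallel to the surface, so N = m g cos θ = 5080 N.
Along the incline: P + μ_s N = m g sin θ, so P = 2260 − 0.32×5080 = 636 N.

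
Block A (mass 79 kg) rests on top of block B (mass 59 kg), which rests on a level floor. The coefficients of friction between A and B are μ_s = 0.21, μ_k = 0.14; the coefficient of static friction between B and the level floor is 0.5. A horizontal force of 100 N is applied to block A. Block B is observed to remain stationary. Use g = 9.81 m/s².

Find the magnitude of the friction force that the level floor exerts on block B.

f ≈ 100 N

Between the blocks, N₁ = m_A g = 775 N.
So the A–B interface can sustain at most μ_s N₁ = 162.7 N of static friction.
P = 100 N is within that limit, so A and B move together (both at rest); the A–B friction is simply f₁ = P = 100 N.
By Newton's third law B feels 100 N forward from A. With B stationary, the floor's static friction on B balances it: f₂ = 100 N (well within μ_s(m_A+m_B)g = 676.9 N).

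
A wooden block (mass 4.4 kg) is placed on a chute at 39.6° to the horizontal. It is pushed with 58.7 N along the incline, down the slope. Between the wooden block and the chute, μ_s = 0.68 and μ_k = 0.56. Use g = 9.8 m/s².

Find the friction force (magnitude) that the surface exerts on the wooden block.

f ≈ 18.6 N (up the incline)

Normal force: N = m g cos θ = 4.4 × 9.8 × cos 39.6° = 33.22 N.
For equilibrium along the incline the friction force must supply f = m g sin θ + P = 27.49 + 58.7 = 86.19 N (positive meaning up-slope).
The static-friction ceiling is μ_s N = 0.68 × 33.22 = 22.59 N.
|86.19| exceeds 22.59 N, so the wooden block slips down-slope; friction is kinetic, f = μ_k N = 0.56×33.22 = 18.6 N.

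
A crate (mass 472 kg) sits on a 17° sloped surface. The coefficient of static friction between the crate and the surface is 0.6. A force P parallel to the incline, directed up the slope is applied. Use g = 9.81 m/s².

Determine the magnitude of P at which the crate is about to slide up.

At impending motion up the slope, friction acts down-slope at its limit: f = μ_s N.
P is parallel to the surface, so N = m g cos θ = 4430 N.
Along the incline: P = m g sin θ + μ_s N = 1350 + 0.6×4430 = 4010 N.

P ≈ 4010 N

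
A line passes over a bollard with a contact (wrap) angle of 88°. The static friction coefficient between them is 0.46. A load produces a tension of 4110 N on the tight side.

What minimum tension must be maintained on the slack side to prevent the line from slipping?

Capstan equation at impending slip: T_tight/T_slack = e^{μβ}.
β = 88° = 1.536 rad; e^{μβ} = e^{0.46×1.536} = 2.027.
T_slack = T_tight / e^{μβ} = 4110 / 2.027 = 2030 N.

T_min ≈ 2030 N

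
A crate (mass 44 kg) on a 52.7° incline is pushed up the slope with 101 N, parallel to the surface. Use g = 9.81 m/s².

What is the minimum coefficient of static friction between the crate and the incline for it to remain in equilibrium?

μ_s,min ≈ 0.927

N = m g cos θ = 261.6 N.
Friction must make up the shortfall along the incline: f = m g sin θ − P = 343.4 − 101 = 242.4 N.
At the threshold f = μ_s N, so μ_s,min = 242.4/261.6 = 0.927.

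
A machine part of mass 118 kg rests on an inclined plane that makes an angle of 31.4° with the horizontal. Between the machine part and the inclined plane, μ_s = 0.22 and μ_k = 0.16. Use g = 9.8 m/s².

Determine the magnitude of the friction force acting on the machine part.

Perpendicular to the surface, N = m g cos θ = 118·9.8·cos 31.4° = 987 N.
Along the slope the weight component is m g sin θ = 602.5 N; friction must supply exactly this, acting up-slope.
Maximum static friction available: μ_s N = 0.22 × 987 = 217.2 N.
|602.5| exceeds 217.2 N, so the machine part slips down-slope; friction is kinetic, f = μ_k N = 0.16×987 = 158 N.

f ≈ 158 N (up the incline)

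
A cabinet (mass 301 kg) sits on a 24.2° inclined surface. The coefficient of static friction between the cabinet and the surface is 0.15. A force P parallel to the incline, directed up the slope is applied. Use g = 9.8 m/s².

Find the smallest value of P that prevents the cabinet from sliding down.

The cabinet tends to slide down (tan θ > μ_s), so at the point of impending slip friction acts up-slope at its limit: f = μ_s N.
P is parallel to the surface, so N = m g cos θ = 2690 N.
Along the incline: P + μ_s N = m g sin θ, so P = 1210 − 0.15×2690 = 806 N.

P_min ≈ 806 N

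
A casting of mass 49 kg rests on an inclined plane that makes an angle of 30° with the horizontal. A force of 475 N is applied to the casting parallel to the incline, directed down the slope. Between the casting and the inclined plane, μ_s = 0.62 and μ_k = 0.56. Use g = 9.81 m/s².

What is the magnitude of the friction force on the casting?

Normal force: N = m g cos θ = 49 × 9.81 × cos 30° = 416.3 N.
For equilibrium along the incline the friction force must supply f = m g sin θ + P = 240.3 + 475 = 715.3 N (positive meaning up-slope).
Maximum static friction available: μ_s N = 0.62 × 416.3 = 258.1 N.
|715.3| exceeds 258.1 N, so the casting slips down-slope; friction is kinetic, f = μ_k N = 0.56×416.3 = 233 N.

f ≈ 233 N (up the incline)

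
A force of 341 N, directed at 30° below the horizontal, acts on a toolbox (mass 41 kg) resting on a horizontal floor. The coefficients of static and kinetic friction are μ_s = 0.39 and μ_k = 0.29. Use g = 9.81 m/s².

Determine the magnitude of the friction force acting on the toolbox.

The vertical component of P adds to the normal force: N = m g + P sin α = 402.2 + 170.5 = 572.7 N.
The horizontal driving force is P cos α = 295.3 N, so equilibrium needs friction f = 295.3 N.
μ_s N = 0.39 × 572.7 = 223.4 N.
295.3 > 223.4 N → the toolbox slides; f = μ_k N = 0.29×572.7 = 166 N.

f ≈ 166 N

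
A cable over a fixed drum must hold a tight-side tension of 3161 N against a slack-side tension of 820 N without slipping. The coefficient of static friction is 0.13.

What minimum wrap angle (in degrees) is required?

β_min ≈ 595°

T₂/T₁ = e^{μβ} → β = ln(T₂/T₁)/μ.
β = ln(3161/820)/0.13 = 1.349/0.13 = 10.38 rad.
In degrees: β = 10.38 × 180/π = 595°.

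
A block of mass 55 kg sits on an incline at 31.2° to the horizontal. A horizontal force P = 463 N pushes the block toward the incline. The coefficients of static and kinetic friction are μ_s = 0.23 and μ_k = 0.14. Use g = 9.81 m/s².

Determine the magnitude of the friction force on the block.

f ≈ 117 N (down the incline)

Resolve perpendicular to the incline: N = m g cos θ + P sin θ = 55×9.81×cos 31.2° + 463×sin 31.2° = 701.4 N.
Parallel to the incline: P cos θ − m g sin θ = 396 − 279.5 = 116.5 N; the friction needed to balance this is 116.5 N acting down the slope.
The limit of static friction is μ_s N = 161.3 N.
|f_req| = 116.5 ≤ 161.3 N → the block is in equilibrium; friction equals the required value.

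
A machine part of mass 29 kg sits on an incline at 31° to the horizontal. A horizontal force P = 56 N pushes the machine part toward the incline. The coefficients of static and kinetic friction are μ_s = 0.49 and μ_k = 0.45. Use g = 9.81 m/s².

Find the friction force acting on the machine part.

f ≈ 98.5 N (up the incline)

Normal direction: N = m g cos θ + P sin θ = 272.7 N.
Along the incline, the net driving force (taking up-slope positive) is P cos θ − m g sin θ = 48 − 146.5 = -98.52 N, so equilibrium requires friction f = 98.52 N (up-slope).
Maximum static friction: μ_s N = 0.49 × 272.7 = 133.6 N.
Since 98.52 N is within the 133.6 N limit, the machine part stays put and friction is exactly 98.5 N.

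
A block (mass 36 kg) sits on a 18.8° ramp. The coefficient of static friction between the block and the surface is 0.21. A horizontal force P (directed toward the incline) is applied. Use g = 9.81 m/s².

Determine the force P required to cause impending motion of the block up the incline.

At impending motion up the slope, friction acts down-slope at its limit: f = μ_s N.
Perpendicular to the incline: N = m g cos θ + P sin θ.
Along the incline: P cos θ = m g sin θ + μ_s N = m g sin θ + μ_s (m g cos θ + P sin θ).
Solving, P (cos θ − μ_s sin θ) = m g (sin θ + μ_s cos θ), so P = 36×9.81×(sin 18.8° + 0.21 cos 18.8°)/(cos 18.8° − 0.21 sin 18.8°) = 353×0.5211/0.879 = 209 N.

P ≈ 209 N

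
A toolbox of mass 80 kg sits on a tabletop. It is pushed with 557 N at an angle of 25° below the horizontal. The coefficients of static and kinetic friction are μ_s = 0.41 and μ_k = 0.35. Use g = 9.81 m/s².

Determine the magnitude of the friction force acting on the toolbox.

Vertical equilibrium gives N = m g + P sin α = 1020 N.
Horizontally, friction must balance P cos α = 504.8 N.
μ_s N = 0.41 × 1020 = 418.3 N.
504.8 > 418.3 N → the toolbox slides; f = μ_k N = 0.35×1020 = 357 N.

f ≈ 357 N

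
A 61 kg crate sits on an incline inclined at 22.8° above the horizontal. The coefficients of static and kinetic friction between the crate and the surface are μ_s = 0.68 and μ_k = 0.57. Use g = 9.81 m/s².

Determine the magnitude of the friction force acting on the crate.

The normal reaction is N = m g cos θ = 551.7 N.
Along the slope the weight component is m g sin θ = 231.9 N; friction must supply exactly this, acting up-slope.
Maximum static friction available: μ_s N = 0.68 × 551.7 = 375.1 N.
Since |231.9| ≤ 375.1 N, static friction is sufficient; f equals the required value, not μ_s N.

f ≈ 232 N (up the incline)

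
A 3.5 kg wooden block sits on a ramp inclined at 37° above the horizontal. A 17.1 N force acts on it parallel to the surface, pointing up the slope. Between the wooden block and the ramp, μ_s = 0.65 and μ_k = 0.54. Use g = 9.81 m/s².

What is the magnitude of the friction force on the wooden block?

f ≈ 3.56 N (up the incline)

Normal force: N = m g cos θ = 3.5 × 9.81 × cos 37° = 27.42 N.
For equilibrium along the incline the friction force must supply f = m g sin θ − P = 20.66 − 17.1 = 3.563 N (positive meaning up-slope).
Static friction can supply at most μ_s N = 17.82 N.
Since |3.563| ≤ 17.82 N, the wooden block remains in static equilibrium and friction takes exactly the required value.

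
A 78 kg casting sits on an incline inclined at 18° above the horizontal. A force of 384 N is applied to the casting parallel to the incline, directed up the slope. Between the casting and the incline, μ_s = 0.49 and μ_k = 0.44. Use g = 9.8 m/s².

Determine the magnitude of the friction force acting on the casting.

Perpendicular to the surface, N = m g cos θ = 78·9.8·cos 18° = 727 N.
Parallel to the incline, ΣF = 0 gives f = m g sin θ − P = 236.2 − 384 = -147.8 N (up-slope positive).
Static friction can supply at most μ_s N = 356.2 N.
Since |-147.8| ≤ 356.2 N, static friction is sufficient; f equals the required value, not μ_s N.

f ≈ 148 N (down the incline)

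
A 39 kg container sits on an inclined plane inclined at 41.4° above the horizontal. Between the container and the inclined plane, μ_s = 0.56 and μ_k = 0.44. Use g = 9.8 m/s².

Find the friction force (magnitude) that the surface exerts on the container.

The normal reaction is N = m g cos θ = 286.7 N.
For equilibrium along the incline, friction must balance the weight component: f = m g sin θ = 252.8 N up the slope.
Maximum static friction available: μ_s N = 0.56 × 286.7 = 160.5 N.
|252.8| exceeds 160.5 N, so the container slips down-slope; friction is kinetic, f = μ_k N = 0.44×286.7 = 126 N.

f ≈ 126 N (up the incline)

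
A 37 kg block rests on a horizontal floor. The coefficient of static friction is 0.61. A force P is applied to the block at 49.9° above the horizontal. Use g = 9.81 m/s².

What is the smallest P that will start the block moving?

N = m g − P sin α (the pull lifts the block).
At impending slip, P cos α = μ_s N = μ_s (m g − P sin α).
Solving: P (cos α + μ_s sin α) = μ_s m g → P = 0.61×363/(cos 49.9° + 0.61 sin 49.9°) = 221/1.111 = 199 N.

P ≈ 199 N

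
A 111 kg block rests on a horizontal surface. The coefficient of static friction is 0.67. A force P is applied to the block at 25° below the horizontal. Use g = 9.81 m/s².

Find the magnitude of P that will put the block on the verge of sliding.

P ≈ 1170 N

N = m g + P sin α (the push presses the block into the horizontal surface).
At impending slip, P cos α = μ_s N = μ_s (m g + P sin α).
Solving: P (cos α − μ_s sin α) = μ_s m g → P = 0.67×1090/(cos 25° − 0.67 sin 25°) = 730/0.6232 = 1170 N.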